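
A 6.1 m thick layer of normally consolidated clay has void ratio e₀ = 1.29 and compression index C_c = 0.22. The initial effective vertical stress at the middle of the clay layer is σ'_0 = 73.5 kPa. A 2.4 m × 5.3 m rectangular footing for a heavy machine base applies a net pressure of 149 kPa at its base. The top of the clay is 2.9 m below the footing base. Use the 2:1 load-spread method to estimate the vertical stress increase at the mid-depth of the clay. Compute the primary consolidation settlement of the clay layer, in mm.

S_c ≈ 61.7 mm

Mid-depth of clay below the footing base: z = 2.9 + 6.1/2 = 5.95 m.
Stress increase at mid-clay by the 2:1 spreading method:
Δσ = qBL/((B+z)(L+z)) = 149×2.4×5.3/((2.4+5.95)(5.3+5.95)) = 20.176 kPa
Final effective stress: σ'_f = σ'_0 + Δσ = 73.5 + 20.176 = 93.676 kPa.
Normally consolidated clay, so the full stress increment lies on the virgin compression line:
S_c = C_c·H/(1+e₀)·log₁₀(σ'_f/σ'_0) = 0.22×6.1/(1+1.29)×log₁₀(93.676/73.5)
    = 0.58603 × 0.10534 = 0.06173 m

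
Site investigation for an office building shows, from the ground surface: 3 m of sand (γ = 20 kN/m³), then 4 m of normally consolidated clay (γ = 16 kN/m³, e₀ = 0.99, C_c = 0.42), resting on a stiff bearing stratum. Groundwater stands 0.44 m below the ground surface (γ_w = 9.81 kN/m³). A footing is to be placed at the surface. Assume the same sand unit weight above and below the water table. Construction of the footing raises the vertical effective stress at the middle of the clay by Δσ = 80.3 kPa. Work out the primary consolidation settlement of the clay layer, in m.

Mid-depth of clay below the ground surface: z = 3 + 4/2 = 5 m.
Total vertical stress at mid-clay: σ_v = 20×3 + 16×2 = 92 kPa.
Pore pressure: u = 9.81×(5 − 0.44) = 44.734 kPa.
Initial effective stress: σ'_0 = σ_v − u = 92 − 44.734 = 47.266 kPa.
Final effective stress: σ'_f = σ'_0 + Δσ = 47.266 + 80.3 = 127.57 kPa.
Normally consolidated clay, so the full stress increment lies on the virgin compression line:
S_c = C_c·H/(1+e₀)·log₁₀(σ'_f/σ'_0) = 0.42×4/(1+0.99)×log₁₀(127.57/47.266)
    = 0.84422 × 0.4312 = 0.364 m

S_c ≈ 0.364 m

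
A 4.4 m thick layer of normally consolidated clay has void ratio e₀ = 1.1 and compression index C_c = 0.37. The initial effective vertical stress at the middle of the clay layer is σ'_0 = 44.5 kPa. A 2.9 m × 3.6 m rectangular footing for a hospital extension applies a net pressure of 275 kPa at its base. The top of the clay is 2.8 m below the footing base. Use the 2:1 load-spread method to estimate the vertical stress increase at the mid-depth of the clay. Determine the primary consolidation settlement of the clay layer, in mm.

Mid-depth of clay below the footing base: z = 2.8 + 4.4/2 = 5 m.
Stress increase at mid-clay by the 2:1 spreading method:
Δσ = qBL/((B+z)(L+z)) = 275×2.9×3.6/((2.9+5)(3.6+5)) = 42.258 kPa
Final effective stress: σ'_f = σ'_0 + Δσ = 44.5 + 42.258 = 86.758 kPa.
Normally consolidated clay, so the full stress increment lies on the virgin compression line:
S_c = C_c·H/(1+e₀)·log₁₀(σ'_f/σ'_0) = 0.37×4.4/(1+1.1)×log₁₀(86.758/44.5)
    = 0.77524 × 0.28995 = 0.2248 m

S_c ≈ 225 mm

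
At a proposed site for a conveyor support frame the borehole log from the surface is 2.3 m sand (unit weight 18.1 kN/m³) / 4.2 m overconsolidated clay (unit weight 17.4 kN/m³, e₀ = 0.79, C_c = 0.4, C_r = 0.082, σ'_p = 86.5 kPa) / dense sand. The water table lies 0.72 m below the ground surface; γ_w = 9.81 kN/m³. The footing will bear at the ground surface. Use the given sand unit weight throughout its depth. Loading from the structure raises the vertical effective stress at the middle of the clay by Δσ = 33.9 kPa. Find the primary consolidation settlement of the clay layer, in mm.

Mid-depth of clay below the ground surface: z = 2.3 + 4.2/2 = 4.4 m.
Total vertical stress at mid-clay: σ_v = 18.1×2.3 + 17.4×2.1 = 78.17 kPa.
Pore pressure: u = 9.81×(4.4 − 0.72) = 36.101 kPa.
Initial effective stress: σ'_0 = σ_v − u = 78.17 − 36.101 = 42.069 kPa.
Final effective stress: σ'_f = 42.069 + 33.9 = 75.969 kPa.
σ'_f = 75.969 ≤ σ'_p = 86.5 kPa, so the clay remains overconsolidated and only the recompression index applies:
S_c = C_r·H/(1+e₀)·log₁₀(σ'_f/σ'_0) = 0.082×4.2/1.79×log₁₀(75.969/42.069)
    = 0.1924 × 0.25667 = 0.04938 m

S_c ≈ 49.4 mm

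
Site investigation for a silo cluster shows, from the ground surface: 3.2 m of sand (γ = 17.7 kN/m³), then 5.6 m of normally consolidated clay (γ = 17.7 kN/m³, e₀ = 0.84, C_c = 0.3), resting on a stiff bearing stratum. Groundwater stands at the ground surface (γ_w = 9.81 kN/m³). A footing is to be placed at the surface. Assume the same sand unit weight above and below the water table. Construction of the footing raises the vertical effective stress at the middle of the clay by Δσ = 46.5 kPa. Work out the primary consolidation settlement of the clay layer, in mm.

S_c ≈ 271 mm

Mid-depth of clay below the ground surface: z = 3.2 + 5.6/2 = 6 m.
Total vertical stress at mid-clay: σ_v = 17.7×3.2 + 17.7×2.8 = 106.2 kPa.
Pore pressure: u = 9.81×(6 − 0) = 58.86 kPa.
Initial effective stress: σ'_0 = σ_v − u = 106.2 − 58.86 = 47.34 kPa.
Final effective stress: σ'_f = σ'_0 + Δσ = 47.34 + 46.5 = 93.84 kPa.
Normally consolidated clay, so the full stress increment lies on the virgin compression line:
S_c = C_c·H/(1+e₀)·log₁₀(σ'_f/σ'_0) = 0.3×5.6/(1+0.84)×log₁₀(93.84/47.34)
    = 0.91304 × 0.29716 = 0.2713 m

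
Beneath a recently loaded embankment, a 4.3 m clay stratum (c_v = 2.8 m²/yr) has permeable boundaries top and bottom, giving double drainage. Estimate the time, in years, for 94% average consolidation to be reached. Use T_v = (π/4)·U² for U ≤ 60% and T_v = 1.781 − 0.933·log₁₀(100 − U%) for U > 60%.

t ≈ 1.74 years

Drainage path length: H_d = H/2 = 2.15 m (double drainage).
U > 60%: T_v = 1.781 − 0.933·log₁₀(100 − 94) = 1.055.
t = T_v·H_d²/c_v = 1.055×2.15²/2.8 = 1.742 years.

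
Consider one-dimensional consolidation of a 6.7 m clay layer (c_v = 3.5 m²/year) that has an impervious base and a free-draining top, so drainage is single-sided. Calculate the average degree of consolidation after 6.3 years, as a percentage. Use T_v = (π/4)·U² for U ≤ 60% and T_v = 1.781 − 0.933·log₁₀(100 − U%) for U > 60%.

U ≈ 75.9 %

Drainage path length: H_d = H = 6.7 m (single drainage).
T_v = c_v·t/H_d² = 3.5×6.3/6.7² = 0.4912.
T_v = 0.4912 corresponds to the U > 60% branch:
U = 1 − 10^((1.781 − T_v)/0.933)/100 = 0.7588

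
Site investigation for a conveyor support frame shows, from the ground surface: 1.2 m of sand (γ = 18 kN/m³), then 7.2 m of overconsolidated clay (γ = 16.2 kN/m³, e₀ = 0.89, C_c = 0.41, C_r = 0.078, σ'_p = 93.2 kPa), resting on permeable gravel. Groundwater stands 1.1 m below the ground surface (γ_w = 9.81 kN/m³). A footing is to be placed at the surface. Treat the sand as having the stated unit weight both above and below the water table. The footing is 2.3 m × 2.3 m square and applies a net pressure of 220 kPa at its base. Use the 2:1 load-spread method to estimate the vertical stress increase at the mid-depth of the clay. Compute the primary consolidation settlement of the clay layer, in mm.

Mid-depth of clay below the ground surface: z = 1.2 + 7.2/2 = 4.8 m.
Total vertical stress at mid-clay: σ_v = 18×1.2 + 16.2×3.6 = 79.92 kPa.
Pore pressure: u = 9.81×(4.8 − 1.1) = 36.297 kPa.
Initial effective stress: σ'_0 = σ_v − u = 79.92 − 36.297 = 43.623 kPa.
Stress increase at mid-clay by the 2:1 spreading method:
Δσ = qBL/((B+z)(L+z)) = 220×2.3×2.3/((2.3+4.8)(2.3+4.8)) = 23.087 kPa
Final effective stress: σ'_f = 43.623 + 23.087 = 66.71 kPa.
σ'_f = 66.71 ≤ σ'_p = 93.2 kPa, so the clay remains overconsolidated and only the recompression index applies:
S_c = C_r·H/(1+e₀)·log₁₀(σ'_f/σ'_0) = 0.078×7.2/1.89×log₁₀(66.71/43.623)
    = 0.29714 × 0.18448 = 0.05482 m

S_c ≈ 54.8 mm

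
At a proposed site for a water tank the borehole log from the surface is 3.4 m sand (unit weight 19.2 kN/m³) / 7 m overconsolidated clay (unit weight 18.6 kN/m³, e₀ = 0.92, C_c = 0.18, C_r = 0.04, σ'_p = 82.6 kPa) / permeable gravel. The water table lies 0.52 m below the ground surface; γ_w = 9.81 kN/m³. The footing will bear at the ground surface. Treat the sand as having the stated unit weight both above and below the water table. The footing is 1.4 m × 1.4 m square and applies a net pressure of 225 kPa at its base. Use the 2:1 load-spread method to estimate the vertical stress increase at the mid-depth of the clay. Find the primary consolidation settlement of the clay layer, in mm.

S_c ≈ 5.72 mm

Mid-depth of clay below the ground surface: z = 3.4 + 7/2 = 6.9 m.
Total vertical stress at mid-clay: σ_v = 19.2×3.4 + 18.6×3.5 = 130.38 kPa.
Pore pressure: u = 9.81×(6.9 − 0.52) = 62.588 kPa.
Initial effective stress: σ'_0 = σ_v − u = 130.38 − 62.588 = 67.792 kPa.
Stress increase at mid-clay by the 2:1 spreading method:
Δσ = qBL/((B+z)(L+z)) = 225×1.4×1.4/((1.4+6.9)(1.4+6.9)) = 6.4015 kPa
Final effective stress: σ'_f = 67.792 + 6.4015 = 74.194 kPa.
σ'_f = 74.194 ≤ σ'_p = 82.6 kPa, so the clay remains overconsolidated and only the recompression index applies:
S_c = C_r·H/(1+e₀)·log₁₀(σ'_f/σ'_0) = 0.04×7/1.92×log₁₀(74.194/67.792)
    = 0.14583 × 0.03919 = 0.005715 m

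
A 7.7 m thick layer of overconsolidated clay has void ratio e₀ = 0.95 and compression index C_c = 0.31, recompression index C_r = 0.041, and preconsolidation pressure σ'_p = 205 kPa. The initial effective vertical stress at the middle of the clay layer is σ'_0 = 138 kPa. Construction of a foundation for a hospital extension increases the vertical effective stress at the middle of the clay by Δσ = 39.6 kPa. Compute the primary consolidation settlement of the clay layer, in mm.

S_c ≈ 17.7 mm

Final effective stress: σ'_f = 138 + 39.6 = 177.6 kPa.
σ'_f = 177.6 ≤ σ'_p = 205 kPa, so the clay remains overconsolidated and only the recompression index applies:
S_c = C_r·H/(1+e₀)·log₁₀(σ'_f/σ'_0) = 0.041×7.7/1.95×log₁₀(177.6/138)
    = 0.1619 × 0.10956 = 0.01774 m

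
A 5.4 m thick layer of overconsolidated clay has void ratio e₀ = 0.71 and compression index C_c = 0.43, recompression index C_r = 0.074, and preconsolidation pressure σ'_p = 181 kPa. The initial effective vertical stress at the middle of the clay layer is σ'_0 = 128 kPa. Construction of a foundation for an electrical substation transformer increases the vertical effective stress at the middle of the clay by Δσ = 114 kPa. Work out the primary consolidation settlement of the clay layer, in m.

Final effective stress: σ'_f = 128 + 114 = 242 kPa.
σ'_f = 242 > σ'_p = 181 kPa, so the stress path crosses the preconsolidation pressure — recompression up to σ'_p, then virgin compression beyond:
S_c = H/(1+e₀)·[C_r·log₁₀(σ'_p/σ'_0) + C_c·log₁₀(σ'_f/σ'_p)]
    = 5.4/1.71 × [0.074×log₁₀(181/128) + 0.43×log₁₀(242/181)]
    = 3.1579 × [0.011135 + 0.054239] = 0.2064 m

S_c ≈ 0.206 m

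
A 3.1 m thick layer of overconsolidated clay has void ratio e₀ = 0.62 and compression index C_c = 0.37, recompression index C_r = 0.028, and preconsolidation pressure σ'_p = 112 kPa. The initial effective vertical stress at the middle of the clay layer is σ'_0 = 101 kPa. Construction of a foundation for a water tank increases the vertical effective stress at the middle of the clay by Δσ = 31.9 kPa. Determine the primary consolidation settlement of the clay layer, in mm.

S_c ≈ 55 mm

Final effective stress: σ'_f = 101 + 31.9 = 132.9 kPa.
σ'_f = 132.9 > σ'_p = 112 kPa, so the stress path crosses the preconsolidation pressure — recompression up to σ'_p, then virgin compression beyond:
S_c = H/(1+e₀)·[C_r·log₁₀(σ'_p/σ'_0) + C_c·log₁₀(σ'_f/σ'_p)]
    = 3.1/1.62 × [0.028×log₁₀(112/101) + 0.37×log₁₀(132.9/112)]
    = 1.9136 × [0.0012571 + 0.027494] = 0.05502 m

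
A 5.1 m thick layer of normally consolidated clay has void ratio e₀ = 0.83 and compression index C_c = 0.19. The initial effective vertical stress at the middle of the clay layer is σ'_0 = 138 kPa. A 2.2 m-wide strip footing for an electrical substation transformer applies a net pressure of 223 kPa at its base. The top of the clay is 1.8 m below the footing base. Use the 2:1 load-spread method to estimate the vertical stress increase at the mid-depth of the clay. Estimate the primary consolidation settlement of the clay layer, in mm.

S_c ≈ 99.7 mm

Mid-depth of clay below the footing base: z = 1.8 + 5.1/2 = 4.35 m.
Stress increase at mid-clay by the 2:1 spreading method:
Δσ = qB/(B+z) = 223×2.2/(2.2+4.35) = 74.901 kPa
Final effective stress: σ'_f = σ'_0 + Δσ = 138 + 74.901 = 212.9 kPa.
Normally consolidated clay, so the full stress increment lies on the virgin compression line:
S_c = C_c·H/(1+e₀)·log₁₀(σ'_f/σ'_0) = 0.19×5.1/(1+0.83)×log₁₀(212.9/138)
    = 0.52951 × 0.1883 = 0.09971 m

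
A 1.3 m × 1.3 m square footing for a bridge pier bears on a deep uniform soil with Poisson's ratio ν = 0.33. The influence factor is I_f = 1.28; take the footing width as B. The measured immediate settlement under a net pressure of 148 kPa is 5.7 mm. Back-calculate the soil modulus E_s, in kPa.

S_e = q·B·(1−ν²)/E_s · I_f  ⇒  E_s = q·B·(1−ν²)·I_f / S_e.
E_s = 148 × 1.3 × 0.8911 × 1.28 / 0.0057 = 38500 kPa

E_s ≈ 38500 kPa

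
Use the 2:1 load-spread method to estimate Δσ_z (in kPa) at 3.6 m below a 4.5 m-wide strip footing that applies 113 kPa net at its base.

By the 2:1 method the load spreads at 1 horizontal : 2 vertical, so at depth z the loaded area has grown by z in each plan dimension:
Δσ = qB/(B+z) = 113×4.5/(4.5+3.6) = 62.778 kPa

Δσ_z ≈ 62.8 kPa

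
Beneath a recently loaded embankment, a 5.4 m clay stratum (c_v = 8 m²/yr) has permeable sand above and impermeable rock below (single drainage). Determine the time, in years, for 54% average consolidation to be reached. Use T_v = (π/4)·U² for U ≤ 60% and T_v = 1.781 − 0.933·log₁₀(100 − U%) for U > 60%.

t ≈ 0.835 years

Drainage path length: H_d = H = 5.4 m (single drainage).
U ≤ 60%: T_v = (π/4)·U² = (π/4)×0.54² = 0.22902.
t = T_v·H_d²/c_v = 0.22902×5.4²/8 = 0.8348 years.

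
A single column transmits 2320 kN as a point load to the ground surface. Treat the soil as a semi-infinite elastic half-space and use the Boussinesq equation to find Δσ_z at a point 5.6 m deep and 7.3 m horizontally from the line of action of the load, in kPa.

Boussinesq vertical stress below a point load on an elastic half-space:
Δσ_z = 3P/(2πz²) · [1 + (r/z)²]^(−5/2)
r/z = 7.3/5.6 = 1.3036; [1+(r/z)²]^(−5/2) = 0.083536.
Δσ_z = 3×2320/(2π×5.6²) × 0.083536 = 35.323 × 0.083536 = 2.951 kPa

Δσ_z ≈ 2.95 kPa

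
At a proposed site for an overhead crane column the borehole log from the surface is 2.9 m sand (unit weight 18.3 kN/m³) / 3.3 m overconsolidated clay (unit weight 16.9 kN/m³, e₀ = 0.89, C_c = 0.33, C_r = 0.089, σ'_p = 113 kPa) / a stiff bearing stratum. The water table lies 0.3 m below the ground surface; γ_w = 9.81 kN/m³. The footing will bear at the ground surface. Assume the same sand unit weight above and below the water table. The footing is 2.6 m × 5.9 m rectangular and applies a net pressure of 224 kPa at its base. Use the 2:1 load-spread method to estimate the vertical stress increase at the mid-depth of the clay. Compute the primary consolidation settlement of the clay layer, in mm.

Mid-depth of clay below the ground surface: z = 2.9 + 3.3/2 = 4.55 m.
Total vertical stress at mid-clay: σ_v = 18.3×2.9 + 16.9×1.65 = 80.955 kPa.
Pore pressure: u = 9.81×(4.55 − 0.3) = 41.693 kPa.
Initial effective stress: σ'_0 = σ_v − u = 80.955 − 41.693 = 39.262 kPa.
Stress increase at mid-clay by the 2:1 spreading method:
Δσ = qBL/((B+z)(L+z)) = 224×2.6×5.9/((2.6+4.55)(5.9+4.55)) = 45.989 kPa
Final effective stress: σ'_f = 39.262 + 45.989 = 85.251 kPa.
σ'_f = 85.251 ≤ σ'_p = 113 kPa, so the clay remains overconsolidated and only the recompression index applies:
S_c = C_r·H/(1+e₀)·log₁₀(σ'_f/σ'_0) = 0.089×3.3/1.89×log₁₀(85.251/39.262)
    = 0.15539 × 0.33673 = 0.05233 m

S_c ≈ 52.3 mm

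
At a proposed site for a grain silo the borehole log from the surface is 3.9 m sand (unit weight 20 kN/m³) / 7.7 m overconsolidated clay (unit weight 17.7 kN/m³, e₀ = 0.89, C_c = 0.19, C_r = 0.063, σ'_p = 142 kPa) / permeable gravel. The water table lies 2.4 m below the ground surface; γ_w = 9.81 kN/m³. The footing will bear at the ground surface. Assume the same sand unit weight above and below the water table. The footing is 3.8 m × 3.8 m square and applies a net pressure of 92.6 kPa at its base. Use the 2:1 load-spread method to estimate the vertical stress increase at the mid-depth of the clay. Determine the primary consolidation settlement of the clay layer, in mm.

Mid-depth of clay below the ground surface: z = 3.9 + 7.7/2 = 7.75 m.
Total vertical stress at mid-clay: σ_v = 20×3.9 + 17.7×3.85 = 146.14 kPa.
Pore pressure: u = 9.81×(7.75 − 2.4) = 52.483 kPa.
Initial effective stress: σ'_0 = σ_v − u = 146.14 − 52.483 = 93.657 kPa.
Stress increase at mid-clay by the 2:1 spreading method:
Δσ = qBL/((B+z)(L+z)) = 92.6×3.8×3.8/((3.8+7.75)(3.8+7.75)) = 10.023 kPa
Final effective stress: σ'_f = 93.657 + 10.023 = 103.68 kPa.
σ'_f = 103.68 ≤ σ'_p = 142 kPa, so the clay remains overconsolidated and only the recompression index applies:
S_c = C_r·H/(1+e₀)·log₁₀(σ'_f/σ'_0) = 0.063×7.7/1.89×log₁₀(103.68/93.657)
    = 0.25667 × 0.044155 = 0.01133 m

S_c ≈ 11.3 mm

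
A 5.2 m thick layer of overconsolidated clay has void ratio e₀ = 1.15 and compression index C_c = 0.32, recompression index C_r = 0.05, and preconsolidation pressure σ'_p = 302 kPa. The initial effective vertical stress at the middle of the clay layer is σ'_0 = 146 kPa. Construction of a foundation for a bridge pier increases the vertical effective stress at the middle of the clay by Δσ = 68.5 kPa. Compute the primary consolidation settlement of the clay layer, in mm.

Final effective stress: σ'_f = 146 + 68.5 = 214.5 kPa.
σ'_f = 214.5 ≤ σ'_p = 302 kPa, so the clay remains overconsolidated and only the recompression index applies:
S_c = C_r·H/(1+e₀)·log₁₀(σ'_f/σ'_0) = 0.05×5.2/2.15×log₁₀(214.5/146)
    = 0.12093 × 0.16707 = 0.0202 m

S_c ≈ 20.2 mm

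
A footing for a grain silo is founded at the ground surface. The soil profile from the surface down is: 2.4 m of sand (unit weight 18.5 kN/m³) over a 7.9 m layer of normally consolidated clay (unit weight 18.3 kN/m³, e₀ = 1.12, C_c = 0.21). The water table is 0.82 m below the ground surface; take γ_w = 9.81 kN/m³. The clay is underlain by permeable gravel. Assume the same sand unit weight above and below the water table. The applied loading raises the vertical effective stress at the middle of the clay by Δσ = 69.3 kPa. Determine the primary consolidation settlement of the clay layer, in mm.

Mid-depth of clay below the ground surface: z = 2.4 + 7.9/2 = 6.35 m.
Total vertical stress at mid-clay: σ_v = 18.5×2.4 + 18.3×3.95 = 116.69 kPa.
Pore pressure: u = 9.81×(6.35 − 0.82) = 54.249 kPa.
Initial effective stress: σ'_0 = σ_v − u = 116.69 − 54.249 = 62.441 kPa.
Final effective stress: σ'_f = σ'_0 + Δσ = 62.441 + 69.3 = 131.74 kPa.
Normally consolidated clay, so the full stress increment lies on the virgin compression line:
S_c = C_c·H/(1+e₀)·log₁₀(σ'_f/σ'_0) = 0.21×7.9/(1+1.12)×log₁₀(131.74/62.441)
    = 0.78255 × 0.32425 = 0.2537 m

S_c ≈ 254 mm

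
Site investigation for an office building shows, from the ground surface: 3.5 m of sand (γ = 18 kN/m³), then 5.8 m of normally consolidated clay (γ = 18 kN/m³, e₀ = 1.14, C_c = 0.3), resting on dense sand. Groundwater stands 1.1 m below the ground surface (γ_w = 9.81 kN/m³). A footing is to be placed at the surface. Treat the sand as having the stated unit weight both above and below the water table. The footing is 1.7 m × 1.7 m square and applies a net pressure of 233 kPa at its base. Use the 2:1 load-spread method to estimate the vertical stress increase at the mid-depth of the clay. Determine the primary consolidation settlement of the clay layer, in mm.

S_c ≈ 53.1 mm

Mid-depth of clay below the ground surface: z = 3.5 + 5.8/2 = 6.4 m.
Total vertical stress at mid-clay: σ_v = 18×3.5 + 18×2.9 = 115.2 kPa.
Pore pressure: u = 9.81×(6.4 − 1.1) = 51.993 kPa.
Initial effective stress: σ'_0 = σ_v − u = 115.2 − 51.993 = 63.207 kPa.
Stress increase at mid-clay by the 2:1 spreading method:
Δσ = qBL/((B+z)(L+z)) = 233×1.7×1.7/((1.7+6.4)(1.7+6.4)) = 10.263 kPa
Final effective stress: σ'_f = σ'_0 + Δσ = 63.207 + 10.263 = 73.47 kPa.
Normally consolidated clay, so the full stress increment lies on the virgin compression line:
S_c = C_c·H/(1+e₀)·log₁₀(σ'_f/σ'_0) = 0.3×5.8/(1+1.14)×log₁₀(73.47/63.207)
    = 0.81308 × 0.065345 = 0.05313 m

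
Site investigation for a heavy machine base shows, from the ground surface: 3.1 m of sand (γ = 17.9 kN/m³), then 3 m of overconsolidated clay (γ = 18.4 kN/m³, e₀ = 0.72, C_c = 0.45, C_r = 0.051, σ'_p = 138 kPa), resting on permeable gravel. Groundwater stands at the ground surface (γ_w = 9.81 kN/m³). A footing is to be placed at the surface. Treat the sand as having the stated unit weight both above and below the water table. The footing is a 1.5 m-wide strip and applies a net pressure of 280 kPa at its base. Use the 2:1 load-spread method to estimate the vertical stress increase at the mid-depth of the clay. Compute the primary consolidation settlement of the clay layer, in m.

Mid-depth of clay below the ground surface: z = 3.1 + 3/2 = 4.6 m.
Total vertical stress at mid-clay: σ_v = 17.9×3.1 + 18.4×1.5 = 83.09 kPa.
Pore pressure: u = 9.81×(4.6 − 0) = 45.126 kPa.
Initial effective stress: σ'_0 = σ_v − u = 83.09 − 45.126 = 37.964 kPa.
Stress increase at mid-clay by the 2:1 spreading method:
Δσ = qB/(B+z) = 280×1.5/(1.5+4.6) = 68.852 kPa
Final effective stress: σ'_f = 37.964 + 68.852 = 106.82 kPa.
σ'_f = 106.82 ≤ σ'_p = 138 kPa, so the clay remains overconsolidated and only the recompression index applies:
S_c = C_r·H/(1+e₀)·log₁₀(σ'_f/σ'_0) = 0.051×3/1.72×log₁₀(106.82/37.964)
    = 0.088954 × 0.44928 = 0.03997 m

S_c ≈ 0.04 m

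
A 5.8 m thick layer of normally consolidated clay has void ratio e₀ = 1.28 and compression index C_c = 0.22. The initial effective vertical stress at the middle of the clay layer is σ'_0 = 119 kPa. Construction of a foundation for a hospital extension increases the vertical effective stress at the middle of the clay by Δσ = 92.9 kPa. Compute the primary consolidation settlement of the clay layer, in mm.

Final effective stress: σ'_f = σ'_0 + Δσ = 119 + 92.9 = 211.9 kPa.
Normally consolidated clay, so the full stress increment lies on the virgin compression line:
S_c = C_c·H/(1+e₀)·log₁₀(σ'_f/σ'_0) = 0.22×5.8/(1+1.28)×log₁₀(211.9/119)
    = 0.55965 × 0.25058 = 0.1402 m

S_c ≈ 140 mm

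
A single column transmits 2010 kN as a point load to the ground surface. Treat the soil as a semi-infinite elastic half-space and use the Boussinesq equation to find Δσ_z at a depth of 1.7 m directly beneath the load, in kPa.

Boussinesq vertical stress below a point load on an elastic half-space:
Δσ_z = 3P/(2πz²) · [1 + (r/z)²]^(−5/2)
r/z = 0/1.7 = 0; [1+(r/z)²]^(−5/2) = 1.
Δσ_z = 3×2010/(2π×1.7²) × 1 = 332.08 × 1 = 332.1 kPa

Δσ_z ≈ 332 kPa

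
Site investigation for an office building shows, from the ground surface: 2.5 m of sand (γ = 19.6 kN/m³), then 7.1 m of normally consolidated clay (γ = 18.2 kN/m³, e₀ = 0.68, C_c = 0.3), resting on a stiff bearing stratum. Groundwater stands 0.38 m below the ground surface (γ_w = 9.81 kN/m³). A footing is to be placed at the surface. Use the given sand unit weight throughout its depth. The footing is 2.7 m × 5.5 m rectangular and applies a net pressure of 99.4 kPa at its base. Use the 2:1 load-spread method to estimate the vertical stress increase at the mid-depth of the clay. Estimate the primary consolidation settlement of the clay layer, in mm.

S_c ≈ 124 mm

Mid-depth of clay below the ground surface: z = 2.5 + 7.1/2 = 6.05 m.
Total vertical stress at mid-clay: σ_v = 19.6×2.5 + 18.2×3.55 = 113.61 kPa.
Pore pressure: u = 9.81×(6.05 − 0.38) = 55.623 kPa.
Initial effective stress: σ'_0 = σ_v − u = 113.61 − 55.623 = 57.987 kPa.
Stress increase at mid-clay by the 2:1 spreading method:
Δσ = qBL/((B+z)(L+z)) = 99.4×2.7×5.5/((2.7+6.05)(5.5+6.05)) = 14.606 kPa
Final effective stress: σ'_f = σ'_0 + Δσ = 57.987 + 14.606 = 72.593 kPa.
Normally consolidated clay, so the full stress increment lies on the virgin compression line:
S_c = C_c·H/(1+e₀)·log₁₀(σ'_f/σ'_0) = 0.3×7.1/(1+0.68)×log₁₀(72.593/57.987)
    = 1.2679 × 0.097564 = 0.1237 m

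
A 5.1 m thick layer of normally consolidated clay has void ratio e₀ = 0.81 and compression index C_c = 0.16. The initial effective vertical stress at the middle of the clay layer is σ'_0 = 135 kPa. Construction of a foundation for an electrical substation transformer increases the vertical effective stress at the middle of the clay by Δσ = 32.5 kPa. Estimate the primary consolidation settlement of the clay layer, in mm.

Final effective stress: σ'_f = σ'_0 + Δσ = 135 + 32.5 = 167.5 kPa.
Normally consolidated clay, so the full stress increment lies on the virgin compression line:
S_c = C_c·H/(1+e₀)·log₁₀(σ'_f/σ'_0) = 0.16×5.1/(1+0.81)×log₁₀(167.5/135)
    = 0.45083 × 0.093681 = 0.04223 m

S_c ≈ 42.2 mm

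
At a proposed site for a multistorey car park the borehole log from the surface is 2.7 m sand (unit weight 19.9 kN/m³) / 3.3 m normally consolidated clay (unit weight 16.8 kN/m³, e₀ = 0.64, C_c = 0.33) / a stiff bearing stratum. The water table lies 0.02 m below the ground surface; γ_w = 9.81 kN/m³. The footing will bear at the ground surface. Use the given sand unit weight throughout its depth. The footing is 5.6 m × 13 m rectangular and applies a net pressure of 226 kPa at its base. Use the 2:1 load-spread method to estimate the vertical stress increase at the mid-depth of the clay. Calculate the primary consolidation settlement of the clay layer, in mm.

S_c ≈ 357 mm

Mid-depth of clay below the ground surface: z = 2.7 + 3.3/2 = 4.35 m.
Total vertical stress at mid-clay: σ_v = 19.9×2.7 + 16.8×1.65 = 81.45 kPa.
Pore pressure: u = 9.81×(4.35 − 0.02) = 42.477 kPa.
Initial effective stress: σ'_0 = σ_v − u = 81.45 − 42.477 = 38.973 kPa.
Stress increase at mid-clay by the 2:1 spreading method:
Δσ = qBL/((B+z)(L+z)) = 226×5.6×13/((5.6+4.35)(13+4.35)) = 95.305 kPa
Final effective stress: σ'_f = σ'_0 + Δσ = 38.973 + 95.305 = 134.28 kPa.
Normally consolidated clay, so the full stress increment lies on the virgin compression line:
S_c = C_c·H/(1+e₀)·log₁₀(σ'_f/σ'_0) = 0.33×3.3/(1+0.64)×log₁₀(134.28/38.973)
    = 0.66402 × 0.53725 = 0.3567 m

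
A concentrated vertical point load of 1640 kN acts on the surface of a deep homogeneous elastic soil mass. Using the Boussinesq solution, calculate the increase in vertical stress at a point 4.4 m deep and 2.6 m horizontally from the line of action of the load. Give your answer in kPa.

Boussinesq vertical stress below a point load on an elastic half-space:
Δσ_z = 3P/(2πz²) · [1 + (r/z)²]^(−5/2)
r/z = 2.6/4.4 = 0.59091; [1+(r/z)²]^(−5/2) = 0.47297.
Δσ_z = 3×1640/(2π×4.4²) × 0.47297 = 40.446 × 0.47297 = 19.13 kPa

Δσ_z ≈ 19.1 kPa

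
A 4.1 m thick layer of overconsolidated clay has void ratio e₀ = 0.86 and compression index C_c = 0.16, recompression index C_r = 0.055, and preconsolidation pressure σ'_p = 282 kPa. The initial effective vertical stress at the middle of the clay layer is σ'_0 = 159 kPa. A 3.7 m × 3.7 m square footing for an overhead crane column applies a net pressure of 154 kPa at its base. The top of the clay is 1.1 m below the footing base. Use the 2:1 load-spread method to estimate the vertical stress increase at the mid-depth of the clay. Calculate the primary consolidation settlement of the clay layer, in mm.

S_c ≈ 13.1 mm

Mid-depth of clay below the footing base: z = 1.1 + 4.1/2 = 3.15 m.
Stress increase at mid-clay by the 2:1 spreading method:
Δσ = qBL/((B+z)(L+z)) = 154×3.7×3.7/((3.7+3.15)(3.7+3.15)) = 44.931 kPa
Final effective stress: σ'_f = 159 + 44.931 = 203.93 kPa.
σ'_f = 203.93 ≤ σ'_p = 282 kPa, so the clay remains overconsolidated and only the recompression index applies:
S_c = C_r·H/(1+e₀)·log₁₀(σ'_f/σ'_0) = 0.055×4.1/1.86×log₁₀(203.93/159)
    = 0.12124 × 0.10808 = 0.0131 m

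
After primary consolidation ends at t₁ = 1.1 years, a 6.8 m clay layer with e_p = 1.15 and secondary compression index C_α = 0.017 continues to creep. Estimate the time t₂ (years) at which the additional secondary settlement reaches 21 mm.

S_s = C_α·H/(1+e_p)·log₁₀(t₂/t₁) ⇒ log₁₀(t₂/t₁) = S_s·(1+e_p)/(C_α·H).
log₁₀(t₂/t₁) = 0.021 × (1+1.15) / (0.017×6.8) = 0.3906
t₂ = t₁ × 10^0.3906 = 1.1 × 2.458 = 2.704 years

t₂ ≈ 2.7 years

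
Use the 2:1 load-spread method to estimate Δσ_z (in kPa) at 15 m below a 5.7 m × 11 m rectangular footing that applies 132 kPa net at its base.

By the 2:1 method the load spreads at 1 horizontal : 2 vertical, so at depth z the loaded area has grown by z in each plan dimension:
Δσ = qBL/((B+z)(L+z)) = 132×5.7×11/((5.7+15)(11+15)) = 15.378 kPa

Δσ_z ≈ 15.4 kPa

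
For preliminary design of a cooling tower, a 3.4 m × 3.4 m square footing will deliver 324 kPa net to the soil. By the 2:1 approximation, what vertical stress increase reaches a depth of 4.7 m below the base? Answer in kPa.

By the 2:1 method the load spreads at 1 horizontal : 2 vertical, so at depth z the loaded area has grown by z in each plan dimension:
Δσ = qBL/((B+z)(L+z)) = 324×3.4×3.4/((3.4+4.7)(3.4+4.7)) = 57.086 kPa

Δσ_z ≈ 57.1 kPa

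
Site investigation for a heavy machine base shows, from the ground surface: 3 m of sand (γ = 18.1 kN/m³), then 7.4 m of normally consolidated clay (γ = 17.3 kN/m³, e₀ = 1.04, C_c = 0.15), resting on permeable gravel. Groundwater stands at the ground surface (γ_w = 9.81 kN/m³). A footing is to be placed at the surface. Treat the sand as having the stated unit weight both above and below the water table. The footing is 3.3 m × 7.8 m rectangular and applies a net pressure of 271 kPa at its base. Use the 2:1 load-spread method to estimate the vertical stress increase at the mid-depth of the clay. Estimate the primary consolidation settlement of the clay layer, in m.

S_c ≈ 0.154 m

Mid-depth of clay below the ground surface: z = 3 + 7.4/2 = 6.7 m.
Total vertical stress at mid-clay: σ_v = 18.1×3 + 17.3×3.7 = 118.31 kPa.
Pore pressure: u = 9.81×(6.7 − 0) = 65.727 kPa.
Initial effective stress: σ'_0 = σ_v − u = 118.31 − 65.727 = 52.583 kPa.
Stress increase at mid-clay by the 2:1 spreading method:
Δσ = qBL/((B+z)(L+z)) = 271×3.3×7.8/((3.3+6.7)(7.8+6.7)) = 48.107 kPa
Final effective stress: σ'_f = σ'_0 + Δσ = 52.583 + 48.107 = 100.69 kPa.
Normally consolidated clay, so the full stress increment lies on the virgin compression line:
S_c = C_c·H/(1+e₀)·log₁₀(σ'_f/σ'_0) = 0.15×7.4/(1+1.04)×log₁₀(100.69/52.583)
    = 0.54412 × 0.28214 = 0.1535 m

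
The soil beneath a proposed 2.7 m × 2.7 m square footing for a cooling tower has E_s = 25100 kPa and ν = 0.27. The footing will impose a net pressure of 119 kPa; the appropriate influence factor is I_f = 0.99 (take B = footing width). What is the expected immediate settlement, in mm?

S_e ≈ 11.7 mm

Immediate (elastic) settlement: S_e = q·B·(1−ν²)/E_s · I_f.
S_e = 119 × 2.7 × (1 − 0.27²) / 25100 × 0.99
    = 119 × 2.7 × 0.9271 / 25100 × 0.99
    = 0.01175 m = 11.75 mm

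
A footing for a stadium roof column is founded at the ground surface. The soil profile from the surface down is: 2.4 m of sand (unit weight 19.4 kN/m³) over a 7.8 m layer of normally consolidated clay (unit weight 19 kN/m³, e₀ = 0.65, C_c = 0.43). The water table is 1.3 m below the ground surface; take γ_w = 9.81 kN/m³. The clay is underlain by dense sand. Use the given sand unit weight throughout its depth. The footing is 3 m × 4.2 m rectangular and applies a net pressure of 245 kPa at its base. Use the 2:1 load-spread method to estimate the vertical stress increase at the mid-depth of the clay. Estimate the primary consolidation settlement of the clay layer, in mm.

Mid-depth of clay below the ground surface: z = 2.4 + 7.8/2 = 6.3 m.
Total vertical stress at mid-clay: σ_v = 19.4×2.4 + 19×3.9 = 120.66 kPa.
Pore pressure: u = 9.81×(6.3 − 1.3) = 49.05 kPa.
Initial effective stress: σ'_0 = σ_v − u = 120.66 − 49.05 = 71.61 kPa.
Stress increase at mid-clay by the 2:1 spreading method:
Δσ = qBL/((B+z)(L+z)) = 245×3×4.2/((3+6.3)(4.2+6.3)) = 31.613 kPa
Final effective stress: σ'_f = σ'_0 + Δσ = 71.61 + 31.613 = 103.22 kPa.
Normally consolidated clay, so the full stress increment lies on the virgin compression line:
S_c = C_c·H/(1+e₀)·log₁₀(σ'_f/σ'_0) = 0.43×7.8/(1+0.65)×log₁₀(103.22/71.61)
    = 2.0327 × 0.15879 = 0.3228 m

S_c ≈ 323 mm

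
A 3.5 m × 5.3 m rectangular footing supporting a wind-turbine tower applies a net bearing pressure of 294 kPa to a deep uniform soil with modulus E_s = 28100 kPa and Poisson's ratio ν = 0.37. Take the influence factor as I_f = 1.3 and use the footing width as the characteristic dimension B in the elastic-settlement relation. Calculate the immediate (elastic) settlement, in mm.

Immediate (elastic) settlement: S_e = q·B·(1−ν²)/E_s · I_f.
S_e = 294 × 3.5 × (1 − 0.37²) / 28100 × 1.3
    = 294 × 3.5 × 0.8631 / 28100 × 1.3
    = 0.04109 m = 41.09 mm

S_e ≈ 41.1 mm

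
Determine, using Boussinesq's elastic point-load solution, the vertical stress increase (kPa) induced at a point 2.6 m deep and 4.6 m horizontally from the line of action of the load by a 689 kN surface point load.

Boussinesq vertical stress below a point load on an elastic half-space:
Δσ_z = 3P/(2πz²) · [1 + (r/z)²]^(−5/2)
r/z = 4.6/2.6 = 1.7692; [1+(r/z)²]^(−5/2) = 0.028846.
Δσ_z = 3×689/(2π×2.6²) × 0.028846 = 48.665 × 0.028846 = 1.404 kPa

Δσ_z ≈ 1.4 kPa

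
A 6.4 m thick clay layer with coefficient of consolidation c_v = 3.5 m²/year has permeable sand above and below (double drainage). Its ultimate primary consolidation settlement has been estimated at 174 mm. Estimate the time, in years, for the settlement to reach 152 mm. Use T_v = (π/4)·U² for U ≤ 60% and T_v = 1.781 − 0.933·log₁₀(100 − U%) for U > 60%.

t ≈ 2.2 years

Drainage path length: H_d = H/2 = 3.2 m (double drainage).
U = S(t)/S_ult = 152/174 = 0.8736.
U > 60%: T_v = 1.781 − 0.933·log₁₀(100 − 87.356) = 0.75295.
t = T_v·H_d²/c_v = 0.75295×3.2²/3.5 = 2.203 years.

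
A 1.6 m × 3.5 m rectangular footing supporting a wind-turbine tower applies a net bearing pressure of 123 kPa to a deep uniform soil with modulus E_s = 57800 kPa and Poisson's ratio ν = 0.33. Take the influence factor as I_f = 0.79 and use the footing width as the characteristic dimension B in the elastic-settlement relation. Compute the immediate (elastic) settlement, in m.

S_e ≈ 0.0024 m

Immediate (elastic) settlement: S_e = q·B·(1−ν²)/E_s · I_f.
S_e = 123 × 1.6 × (1 − 0.33²) / 57800 × 0.79
    = 123 × 1.6 × 0.8911 / 57800 × 0.79
    = 0.002397 m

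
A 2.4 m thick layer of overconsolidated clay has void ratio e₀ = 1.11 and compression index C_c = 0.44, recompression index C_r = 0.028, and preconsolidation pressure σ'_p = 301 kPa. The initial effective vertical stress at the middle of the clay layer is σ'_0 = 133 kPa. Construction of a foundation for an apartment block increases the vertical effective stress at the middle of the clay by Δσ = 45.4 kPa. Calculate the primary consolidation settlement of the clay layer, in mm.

Final effective stress: σ'_f = 133 + 45.4 = 178.4 kPa.
σ'_f = 178.4 ≤ σ'_p = 301 kPa, so the clay remains overconsolidated and only the recompression index applies:
S_c = C_r·H/(1+e₀)·log₁₀(σ'_f/σ'_0) = 0.028×2.4/2.11×log₁₀(178.4/133)
    = 0.031847 × 0.12754 = 0.004062 m

S_c ≈ 4.06 mm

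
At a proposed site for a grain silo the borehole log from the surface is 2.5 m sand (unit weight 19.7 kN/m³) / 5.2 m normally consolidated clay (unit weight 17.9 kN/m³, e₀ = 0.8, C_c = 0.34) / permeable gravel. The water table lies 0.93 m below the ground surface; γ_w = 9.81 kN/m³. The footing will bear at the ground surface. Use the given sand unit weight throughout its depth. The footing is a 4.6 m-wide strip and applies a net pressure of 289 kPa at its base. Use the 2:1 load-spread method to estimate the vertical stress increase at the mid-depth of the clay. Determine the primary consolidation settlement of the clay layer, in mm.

Mid-depth of clay below the ground surface: z = 2.5 + 5.2/2 = 5.1 m.
Total vertical stress at mid-clay: σ_v = 19.7×2.5 + 17.9×2.6 = 95.79 kPa.
Pore pressure: u = 9.81×(5.1 − 0.93) = 40.908 kPa.
Initial effective stress: σ'_0 = σ_v − u = 95.79 − 40.908 = 54.882 kPa.
Stress increase at mid-clay by the 2:1 spreading method:
Δσ = qB/(B+z) = 289×4.6/(4.6+5.1) = 137.05 kPa
Final effective stress: σ'_f = σ'_0 + Δσ = 54.882 + 137.05 = 191.93 kPa.
Normally consolidated clay, so the full stress increment lies on the virgin compression line:
S_c = C_c·H/(1+e₀)·log₁₀(σ'_f/σ'_0) = 0.34×5.2/(1+0.8)×log₁₀(191.93/54.882)
    = 0.98222 × 0.54371 = 0.534 m

S_c ≈ 534 mm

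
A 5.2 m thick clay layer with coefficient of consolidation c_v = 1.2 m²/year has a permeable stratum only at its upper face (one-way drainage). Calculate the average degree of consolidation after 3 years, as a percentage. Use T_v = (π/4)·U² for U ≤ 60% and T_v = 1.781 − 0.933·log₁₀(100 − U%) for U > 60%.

U ≈ 41.2 %

Drainage path length: H_d = H = 5.2 m (single drainage).
T_v = c_v·t/H_d² = 1.2×3/5.2² = 0.13314.
T_v = 0.13314 corresponds to the U ≤ 60% branch:
U = √(4T_v/π) = 0.4117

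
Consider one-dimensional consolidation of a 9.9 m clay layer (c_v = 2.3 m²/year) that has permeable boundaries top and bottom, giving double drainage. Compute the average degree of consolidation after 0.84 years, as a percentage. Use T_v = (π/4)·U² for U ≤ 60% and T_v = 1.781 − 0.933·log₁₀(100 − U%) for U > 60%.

Drainage path length: H_d = H/2 = 4.95 m (double drainage).
T_v = c_v·t/H_d² = 2.3×0.84/4.95² = 0.078849.
T_v = 0.078849 corresponds to the U ≤ 60% branch:
U = √(4T_v/π) = 0.3168

U ≈ 31.7 %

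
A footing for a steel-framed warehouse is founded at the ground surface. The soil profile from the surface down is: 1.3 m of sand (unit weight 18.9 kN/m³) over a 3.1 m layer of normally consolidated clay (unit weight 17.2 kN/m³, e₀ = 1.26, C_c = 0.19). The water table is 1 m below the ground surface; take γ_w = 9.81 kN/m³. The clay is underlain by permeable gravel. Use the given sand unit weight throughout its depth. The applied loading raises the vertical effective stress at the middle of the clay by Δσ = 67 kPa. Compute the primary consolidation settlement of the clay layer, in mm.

Mid-depth of clay below the ground surface: z = 1.3 + 3.1/2 = 2.85 m.
Total vertical stress at mid-clay: σ_v = 18.9×1.3 + 17.2×1.55 = 51.23 kPa.
Pore pressure: u = 9.81×(2.85 − 1) = 18.149 kPa.
Initial effective stress: σ'_0 = σ_v − u = 51.23 − 18.149 = 33.081 kPa.
Final effective stress: σ'_f = σ'_0 + Δσ = 33.081 + 67 = 100.08 kPa.
Normally consolidated clay, so the full stress increment lies on the virgin compression line:
S_c = C_c·H/(1+e₀)·log₁₀(σ'_f/σ'_0) = 0.19×3.1/(1+1.26)×log₁₀(100.08/33.081)
    = 0.26062 × 0.48077 = 0.1253 m

S_c ≈ 125 mm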